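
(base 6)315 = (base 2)1110111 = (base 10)119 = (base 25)4j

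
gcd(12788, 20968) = 4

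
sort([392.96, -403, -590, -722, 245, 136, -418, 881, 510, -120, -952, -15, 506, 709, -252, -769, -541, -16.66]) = [-952, -769, -722, -590, -541, -418, -403, -252, -120, -16.66, -15, 136, 245, 392.96, 506, 510, 709, 881]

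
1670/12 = 835/6 ≈ 139.17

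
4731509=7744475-3012966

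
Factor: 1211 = 7^1 * 173^1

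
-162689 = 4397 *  (-37)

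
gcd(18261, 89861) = 1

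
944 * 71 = 67024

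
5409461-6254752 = -845291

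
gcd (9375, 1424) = 1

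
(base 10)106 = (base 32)3a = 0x6a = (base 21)51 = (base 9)127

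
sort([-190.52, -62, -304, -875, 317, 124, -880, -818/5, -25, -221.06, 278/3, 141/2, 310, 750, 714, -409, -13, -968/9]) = [-880, -875, -409, -304, -221.06, -190.52, -818/5, -968/9, -62, -25, -13, 141/2, 278/3, 124, 310, 317, 714, 750]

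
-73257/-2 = 36628+1/2 = 36628.50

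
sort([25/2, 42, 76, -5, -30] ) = [-30, -5, 25/2, 42, 76] 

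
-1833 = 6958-8791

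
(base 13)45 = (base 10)57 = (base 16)39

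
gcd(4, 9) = 1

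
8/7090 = 4/3545≈0.00113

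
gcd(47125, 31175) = 725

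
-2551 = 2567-5118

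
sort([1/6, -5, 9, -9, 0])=[-9, -5, 0, 1/6, 9]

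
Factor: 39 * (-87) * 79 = -1 * 3^2 * 13^1 * 29^1 * 79^1 = -268047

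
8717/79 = 110 + 27/79 ≈ 110.34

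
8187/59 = 138 + 45/59 ≈ 138.76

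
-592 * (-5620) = 3327040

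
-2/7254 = -1/3627 ≈ -0.000276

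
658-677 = -19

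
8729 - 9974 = -1245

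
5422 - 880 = 4542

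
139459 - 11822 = 127637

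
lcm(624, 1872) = 1872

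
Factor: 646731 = 3^3 * 17^1 * 1409^1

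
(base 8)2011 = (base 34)ud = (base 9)1367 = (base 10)1033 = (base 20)2bd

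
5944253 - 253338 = 5690915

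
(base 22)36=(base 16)48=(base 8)110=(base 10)72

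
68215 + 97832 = 166047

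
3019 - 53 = 2966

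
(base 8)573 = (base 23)gb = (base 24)fj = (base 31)c7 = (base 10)379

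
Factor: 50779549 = 50779549^1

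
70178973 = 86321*813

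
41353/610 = 67+483/610 ≈ 67.79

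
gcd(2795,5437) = 1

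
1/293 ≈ 0.00341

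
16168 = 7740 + 8428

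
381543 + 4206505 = 4588048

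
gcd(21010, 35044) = 2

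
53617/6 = 8936 + 1/6 ≈ 8936.17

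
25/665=5/133 ≈ 0.0376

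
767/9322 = 13/158 ≈ 0.0823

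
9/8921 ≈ 0.00101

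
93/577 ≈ 0.161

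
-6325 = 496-6821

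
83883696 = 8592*9763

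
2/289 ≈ 0.00692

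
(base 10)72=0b1001000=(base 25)2m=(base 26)2k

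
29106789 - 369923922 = -340817133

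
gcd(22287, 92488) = 1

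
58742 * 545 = 32014390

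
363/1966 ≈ 0.185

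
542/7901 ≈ 0.0686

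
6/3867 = 2/1289 ≈ 0.00155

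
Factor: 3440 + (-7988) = -1 * 2^2 * 3^1 * 379^1 = -4548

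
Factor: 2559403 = 7^1*11^1*43^1*773^1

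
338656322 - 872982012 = -534325690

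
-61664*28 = -1726592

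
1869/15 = 124 + 3/5 = 124.60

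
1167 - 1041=126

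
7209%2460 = 2289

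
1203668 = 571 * 2108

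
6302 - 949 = 5353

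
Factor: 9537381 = 3^2*7^1*47^1*3221^1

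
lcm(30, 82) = 1230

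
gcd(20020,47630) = 110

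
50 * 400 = 20000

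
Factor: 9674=2^1 * 7^1 * 691^1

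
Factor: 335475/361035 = 3^1*5^1*7^1*113^(-1) = 105/113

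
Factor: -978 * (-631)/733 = 2^1 * 3^1 * 163^1 * 631^1 * 733^(-1) = 617118/733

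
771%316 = 139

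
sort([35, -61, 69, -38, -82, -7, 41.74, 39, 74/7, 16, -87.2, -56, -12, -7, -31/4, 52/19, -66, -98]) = [-98, -87.2, -82, -66, -61, -56, -38, -12, -31/4, -7, -7, 52/19, 74/7, 16, 35, 39, 41.74, 69]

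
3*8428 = 25284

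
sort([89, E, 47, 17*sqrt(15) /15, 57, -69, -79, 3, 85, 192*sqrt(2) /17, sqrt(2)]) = [-79, -69, sqrt(2), E, 3, 17*sqrt(15) /15, 192*sqrt(2) /17, 47, 57, 85, 89]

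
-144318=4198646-4342964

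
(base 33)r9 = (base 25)1b0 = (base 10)900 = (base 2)1110000100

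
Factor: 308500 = 2^2*5^3*617^1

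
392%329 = 63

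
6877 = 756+6121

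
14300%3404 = 684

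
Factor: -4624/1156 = -1 * 2^2 = -4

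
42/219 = 14/73 ≈ 0.192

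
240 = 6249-6009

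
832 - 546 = 286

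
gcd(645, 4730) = 215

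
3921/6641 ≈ 0.590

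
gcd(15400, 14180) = 20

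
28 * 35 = 980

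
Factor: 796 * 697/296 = 2^(-1) * 17^1 * 37^(-1) * 41^1 * 199^1 = 138703/74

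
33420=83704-50284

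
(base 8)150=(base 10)104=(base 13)80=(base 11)95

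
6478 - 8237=-1759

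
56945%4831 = 3804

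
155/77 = 2+1/77 ≈ 2.01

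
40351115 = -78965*(-511)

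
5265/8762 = 405/674 ≈ 0.601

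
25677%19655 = 6022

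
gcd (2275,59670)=65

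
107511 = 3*35837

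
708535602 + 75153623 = 783689225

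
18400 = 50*368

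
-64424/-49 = 1314 + 38/49≈1314.78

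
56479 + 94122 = 150601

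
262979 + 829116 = 1092095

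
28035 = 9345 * 3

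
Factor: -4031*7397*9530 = -1*2^1*5^1*13^1*29^1*139^1*569^1*953^1 = -284158935710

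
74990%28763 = 17464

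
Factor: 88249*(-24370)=-1*2^1*5^1*7^2*1801^1*2437^1=-2150628130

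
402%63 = 24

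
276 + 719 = 995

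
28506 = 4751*6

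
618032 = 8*77254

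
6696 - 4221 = 2475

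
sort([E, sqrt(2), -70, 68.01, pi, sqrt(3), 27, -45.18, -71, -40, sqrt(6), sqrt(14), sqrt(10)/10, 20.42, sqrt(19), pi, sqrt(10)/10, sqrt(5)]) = [-71, -70, -45.18, -40, sqrt(10)/10, sqrt(10)/10, sqrt(2), sqrt(3), sqrt(5), sqrt(6), E, pi, pi, sqrt(14), sqrt(19), 20.42, 27, 68.01]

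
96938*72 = 6979536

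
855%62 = 49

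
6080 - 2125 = 3955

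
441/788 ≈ 0.560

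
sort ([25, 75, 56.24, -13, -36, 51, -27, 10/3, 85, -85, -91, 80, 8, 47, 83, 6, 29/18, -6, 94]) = [-91, -85, -36, -27, -13, -6, 29/18, 10/3, 6, 8, 25, 47, 51, 56.24, 75, 80, 83, 85, 94]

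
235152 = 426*552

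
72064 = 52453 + 19611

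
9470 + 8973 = 18443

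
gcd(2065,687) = 1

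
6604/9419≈0.701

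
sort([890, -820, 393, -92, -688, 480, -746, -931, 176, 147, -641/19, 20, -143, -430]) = [-931, -820, -746, -688, -430, -143, -92, -641/19, 20, 147, 176, 393, 480, 890]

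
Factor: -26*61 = -1*2^1*13^1*61^1 = -1586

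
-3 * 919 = -2757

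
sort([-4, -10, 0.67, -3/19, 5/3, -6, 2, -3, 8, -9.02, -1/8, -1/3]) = [-10, -9.02, -6, -4, -3, -1/3, -3/19, -1/8, 0.67, 5/3, 2, 8]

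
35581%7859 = 4145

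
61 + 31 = 92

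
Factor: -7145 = -1*5^1*1429^1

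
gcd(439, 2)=1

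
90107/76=1185 + 47/76 ≈ 1185.62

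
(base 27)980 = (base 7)25521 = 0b1101001111001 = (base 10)6777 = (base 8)15171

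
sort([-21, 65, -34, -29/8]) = [-34, -21, -29/8, 65]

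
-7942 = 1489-9431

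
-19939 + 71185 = 51246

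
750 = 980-230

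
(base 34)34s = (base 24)678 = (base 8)7060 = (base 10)3632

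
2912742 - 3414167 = -501425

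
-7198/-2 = 3599 = 3599.00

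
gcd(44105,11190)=5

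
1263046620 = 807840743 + 455205877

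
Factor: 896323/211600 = 2^(-4)*5^(-2)*23^(-2)*896323^1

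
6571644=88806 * 74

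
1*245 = 245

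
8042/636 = 12+205/318 ≈ 12.64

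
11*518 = 5698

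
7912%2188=1348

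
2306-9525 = -7219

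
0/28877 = 0 = 0.00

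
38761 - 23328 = 15433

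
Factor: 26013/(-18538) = -1*2^(-1)*3^1*29^1*31^(-1) = -87/62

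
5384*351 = 1889784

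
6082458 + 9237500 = 15319958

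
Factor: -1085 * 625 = -1 * 5^5 * 7^1 * 31^1 = -678125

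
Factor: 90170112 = 2^8 * 3^1 * 137^1 * 857^1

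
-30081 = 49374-79455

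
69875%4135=3715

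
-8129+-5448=-13577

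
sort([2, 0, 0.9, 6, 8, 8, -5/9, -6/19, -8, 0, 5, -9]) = [-9, -8, -5/9, -6/19, 0, 0, 0.9, 2, 5, 6, 8, 8]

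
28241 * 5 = 141205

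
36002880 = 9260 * 3888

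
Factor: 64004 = 2^2*16001^1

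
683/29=23+16/29 ≈ 23.55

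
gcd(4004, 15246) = 154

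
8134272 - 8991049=-856777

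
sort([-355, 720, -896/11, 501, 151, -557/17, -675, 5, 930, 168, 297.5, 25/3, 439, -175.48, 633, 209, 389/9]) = [-675, -355, -175.48, -896/11, -557/17, 5, 25/3, 389/9, 151, 168, 209, 297.5, 439, 501, 633, 720, 930]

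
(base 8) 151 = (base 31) 3c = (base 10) 105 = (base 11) 96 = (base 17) 63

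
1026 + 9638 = 10664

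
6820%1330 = 170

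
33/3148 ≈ 0.0105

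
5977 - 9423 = -3446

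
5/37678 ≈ 0.000133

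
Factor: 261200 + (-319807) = -1*103^1*569^1 = -58607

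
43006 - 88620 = -45614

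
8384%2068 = 112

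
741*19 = 14079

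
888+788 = 1676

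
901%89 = 11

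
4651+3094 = 7745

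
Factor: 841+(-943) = -1 * 2^1 * 3^1 * 17^1 = -102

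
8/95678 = 4/47839 ≈ 0.0000836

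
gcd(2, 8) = 2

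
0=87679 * 0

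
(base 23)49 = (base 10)101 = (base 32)35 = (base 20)51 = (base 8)145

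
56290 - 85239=-28949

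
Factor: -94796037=-1*3^2*7^2*43^1*4999^1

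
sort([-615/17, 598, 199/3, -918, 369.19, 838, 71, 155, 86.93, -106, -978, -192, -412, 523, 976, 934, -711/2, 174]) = [-978, -918, -412, -711/2, -192, -106, -615/17, 199/3, 71, 86.93, 155, 174, 369.19, 523, 598, 838, 934, 976]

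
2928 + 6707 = 9635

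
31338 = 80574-49236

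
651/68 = 9 + 39/68 ≈ 9.57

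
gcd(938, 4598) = 2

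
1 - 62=-61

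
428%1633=428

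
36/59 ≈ 0.610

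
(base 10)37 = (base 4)211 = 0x25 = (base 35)12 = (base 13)2b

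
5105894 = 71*71914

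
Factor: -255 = -1 * 3^1 * 5^1 * 17^1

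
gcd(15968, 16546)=2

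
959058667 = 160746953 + 798311714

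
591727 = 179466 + 412261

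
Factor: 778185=3^2*5^1*17293^1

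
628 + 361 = 989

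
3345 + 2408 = 5753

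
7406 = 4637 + 2769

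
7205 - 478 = 6727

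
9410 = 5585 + 3825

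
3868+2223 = 6091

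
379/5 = 75 + 4/5 = 75.80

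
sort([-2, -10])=[-10, -2]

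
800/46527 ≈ 0.0172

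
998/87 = 11 + 41/87 ≈ 11.47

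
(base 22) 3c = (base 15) 53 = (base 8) 116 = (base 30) 2i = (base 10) 78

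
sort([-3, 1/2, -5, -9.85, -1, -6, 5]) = [-9.85, -6, -5, -3, -1, 1/2, 5]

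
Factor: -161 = -1 * 7^1 * 23^1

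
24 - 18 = 6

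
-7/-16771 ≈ 0.000417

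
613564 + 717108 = 1330672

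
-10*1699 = -16990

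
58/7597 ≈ 0.00763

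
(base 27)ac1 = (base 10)7615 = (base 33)6wp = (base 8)16677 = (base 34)6jx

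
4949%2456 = 37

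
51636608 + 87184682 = 138821290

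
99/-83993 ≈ -0.00118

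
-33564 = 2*(-16782)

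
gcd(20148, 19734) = 138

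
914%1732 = 914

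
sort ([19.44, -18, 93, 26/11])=[-18, 26/11, 19.44, 93]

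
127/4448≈0.0286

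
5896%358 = 168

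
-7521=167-7688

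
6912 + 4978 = 11890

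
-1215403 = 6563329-7778732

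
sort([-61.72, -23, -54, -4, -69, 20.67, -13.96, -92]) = [-92, -69, -61.72, -54, -23, -13.96, -4, 20.67]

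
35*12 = 420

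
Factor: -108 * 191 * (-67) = 2^2 * 3^3 * 67^1 * 191^1 = 1382076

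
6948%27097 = 6948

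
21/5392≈0.00389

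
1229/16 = 76 + 13/16 ≈ 76.81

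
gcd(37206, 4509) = 27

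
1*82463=82463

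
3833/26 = 147 + 11/26 ≈ 147.42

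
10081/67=150 + 31/67 ≈ 150.46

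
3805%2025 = 1780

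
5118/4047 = 1706/1349≈1.26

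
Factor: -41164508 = -1*2^2*7^2*11^1*61^1*313^1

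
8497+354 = 8851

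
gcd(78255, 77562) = 9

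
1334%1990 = 1334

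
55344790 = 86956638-31611848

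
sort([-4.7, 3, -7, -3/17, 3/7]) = [-7, -4.7, -3/17, 3/7, 3]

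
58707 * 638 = 37455066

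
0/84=0=0.00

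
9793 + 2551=12344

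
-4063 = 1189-5252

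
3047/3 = 1015 + 2/3 ≈ 1015.67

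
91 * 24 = 2184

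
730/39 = 18 + 28/39 ≈ 18.72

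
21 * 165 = 3465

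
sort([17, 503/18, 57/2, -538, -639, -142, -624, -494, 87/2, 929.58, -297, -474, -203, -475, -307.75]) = [-639, -624, -538, -494, -475, -474, -307.75, -297, -203, -142, 17, 503/18, 57/2, 87/2, 929.58]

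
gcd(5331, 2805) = 3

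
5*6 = 30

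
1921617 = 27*71171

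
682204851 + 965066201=1647271052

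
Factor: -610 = -1 * 2^1 * 5^1 * 61^1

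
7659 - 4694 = 2965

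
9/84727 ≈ 0.000106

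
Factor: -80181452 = -1*2^2*13^1*17^1*90703^1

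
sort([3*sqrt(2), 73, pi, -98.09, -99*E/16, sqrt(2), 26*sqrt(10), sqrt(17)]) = [-98.09, -99*E/16, sqrt(2), pi, sqrt(17), 3*sqrt(2), 73, 26*sqrt(10)]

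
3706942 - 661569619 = -657862677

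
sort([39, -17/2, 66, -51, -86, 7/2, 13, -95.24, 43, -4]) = [-95.24, -86, -51, -17/2, -4, 7/2, 13, 39, 43, 66]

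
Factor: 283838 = 2^1 * 139^1 * 1021^1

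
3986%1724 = 538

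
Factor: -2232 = -1*2^3*3^2*31^1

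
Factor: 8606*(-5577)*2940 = -1*2^3*3^2*5^1*7^2*11^1*13^3*331^1 = -141107246280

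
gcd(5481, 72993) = 87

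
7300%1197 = 118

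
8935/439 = 20 + 155/439 ≈ 20.35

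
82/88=41/44 ≈ 0.932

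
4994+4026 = 9020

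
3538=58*61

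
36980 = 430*86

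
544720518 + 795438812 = 1340159330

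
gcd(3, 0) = 3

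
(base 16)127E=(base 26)702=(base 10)4734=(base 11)3614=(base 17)G68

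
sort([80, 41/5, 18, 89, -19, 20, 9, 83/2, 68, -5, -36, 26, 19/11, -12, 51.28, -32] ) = [-36, -32, -19, -12, -5, 19/11, 41/5, 9, 18, 20, 26, 83/2, 51.28, 68, 80, 89] 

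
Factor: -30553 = -1 * 30553^1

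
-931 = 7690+-8621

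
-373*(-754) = 281242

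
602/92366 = 301/46183 ≈ 0.00652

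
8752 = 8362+390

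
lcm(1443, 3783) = 139971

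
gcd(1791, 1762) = 1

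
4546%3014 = 1532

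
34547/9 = 3838 + 5/9 ≈ 3838.56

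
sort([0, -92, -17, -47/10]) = [-92, -17, -47/10, 0]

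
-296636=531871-828507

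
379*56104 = 21263416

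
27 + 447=474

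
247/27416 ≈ 0.00901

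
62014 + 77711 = 139725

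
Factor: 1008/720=5^(-1)*7^1=7/5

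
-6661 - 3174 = -9835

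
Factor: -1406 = -1 * 2^1 * 19^1 * 37^1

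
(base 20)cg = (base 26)9m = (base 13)169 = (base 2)100000000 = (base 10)256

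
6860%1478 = 948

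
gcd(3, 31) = 1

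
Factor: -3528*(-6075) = 2^3*3^7*5^2*7^2 = 21432600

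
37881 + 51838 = 89719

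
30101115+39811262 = 69912377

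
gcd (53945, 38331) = 1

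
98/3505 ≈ 0.0280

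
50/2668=25/1334 ≈ 0.0187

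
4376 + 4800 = 9176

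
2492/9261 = 356/1323 ≈ 0.269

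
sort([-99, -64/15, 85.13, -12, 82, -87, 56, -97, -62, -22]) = [-99, -97, -87, -62, -22, -12, -64/15, 56, 82, 85.13]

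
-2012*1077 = -2166924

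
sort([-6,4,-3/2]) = [-6,-3/2,4]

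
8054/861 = 9 + 305/861 ≈ 9.35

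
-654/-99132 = 109/16522 ≈ 0.00660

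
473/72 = 6 + 41/72 ≈ 6.57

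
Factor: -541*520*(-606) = 2^4*3^1*5^1*13^1*101^1*541^1 = 170479920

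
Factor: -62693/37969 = -1 * 43^(-1) * 71^1 = -71/43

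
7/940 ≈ 0.00745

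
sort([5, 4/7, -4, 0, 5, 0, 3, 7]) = [-4, 0, 0, 4/7, 3, 5, 5, 7]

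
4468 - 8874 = -4406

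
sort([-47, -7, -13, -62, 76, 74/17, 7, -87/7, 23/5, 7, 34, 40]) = [-62, -47, -13, -87/7, -7, 74/17, 23/5, 7, 7, 34, 40, 76]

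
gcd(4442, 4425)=1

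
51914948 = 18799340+33115608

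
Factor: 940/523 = 2^2 * 5^1 * 47^1 * 523^(-1)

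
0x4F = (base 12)67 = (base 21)3G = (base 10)79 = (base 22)3D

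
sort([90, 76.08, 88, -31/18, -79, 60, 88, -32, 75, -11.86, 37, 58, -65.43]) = [-79, -65.43, -32, -11.86, -31/18, 37, 58, 60, 75, 76.08, 88, 88, 90]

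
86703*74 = 6416022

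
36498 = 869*42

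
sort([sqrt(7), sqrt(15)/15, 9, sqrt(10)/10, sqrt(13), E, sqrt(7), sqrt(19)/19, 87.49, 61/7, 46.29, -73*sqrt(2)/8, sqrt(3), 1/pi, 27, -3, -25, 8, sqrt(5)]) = [-25, -73*sqrt(2)/8, -3, sqrt(19)/19, sqrt(15)/15, sqrt(10)/10, 1/pi, sqrt(3), sqrt(5), sqrt(7), sqrt(7), E, sqrt(13), 8, 61/7, 9, 27, 46.29, 87.49]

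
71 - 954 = -883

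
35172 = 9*3908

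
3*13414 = 40242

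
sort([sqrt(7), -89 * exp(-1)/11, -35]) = [-35, -89 * exp(-1)/11, sqrt(7)]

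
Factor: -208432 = -1*2^4*7^1*1861^1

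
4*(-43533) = -174132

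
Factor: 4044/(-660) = -1*5^(-1)*11^(-1)*337^1 = -337/55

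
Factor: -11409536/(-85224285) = 2^7 * 3^(-3) * 5^(-1) * 89137^1 * 631291^(-1)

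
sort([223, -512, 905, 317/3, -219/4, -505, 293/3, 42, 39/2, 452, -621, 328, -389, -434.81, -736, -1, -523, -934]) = [-934, -736, -621, -523, -512, -505, -434.81, -389, -219/4, -1, 39/2, 42, 293/3, 317/3, 223, 328, 452, 905]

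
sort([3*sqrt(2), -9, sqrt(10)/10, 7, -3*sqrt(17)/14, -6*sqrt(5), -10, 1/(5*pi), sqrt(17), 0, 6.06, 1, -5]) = [-6*sqrt(5), -10, -9, -5, -3*sqrt(17)/14, 0, 1/(5*pi), sqrt(10)/10, 1, sqrt(17), 3*sqrt(2), 6.06, 7]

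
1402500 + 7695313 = 9097813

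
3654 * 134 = 489636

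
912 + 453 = 1365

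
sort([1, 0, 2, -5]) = [-5, 0, 1, 2]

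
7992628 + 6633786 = 14626414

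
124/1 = 124 = 124.00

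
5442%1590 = 672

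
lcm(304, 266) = 2128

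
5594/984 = 5 + 337/492 ≈ 5.68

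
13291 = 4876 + 8415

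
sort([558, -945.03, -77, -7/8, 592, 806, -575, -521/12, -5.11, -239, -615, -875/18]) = [-945.03, -615, -575, -239, -77, -875/18, -521/12, -5.11, -7/8, 558, 592, 806]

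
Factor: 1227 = 3^1 * 409^1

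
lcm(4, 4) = 4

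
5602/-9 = -622 - 4/9≈-622.44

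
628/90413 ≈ 0.00695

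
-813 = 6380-7193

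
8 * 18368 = 146944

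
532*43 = 22876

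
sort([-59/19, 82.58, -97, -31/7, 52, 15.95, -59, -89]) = [-97, -89, -59, -31/7, -59/19, 15.95, 52, 82.58]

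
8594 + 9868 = 18462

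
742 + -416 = 326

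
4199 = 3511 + 688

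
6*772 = 4632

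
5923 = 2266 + 3657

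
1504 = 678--826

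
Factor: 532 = 2^2*7^1*19^1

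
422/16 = 211/8 ≈ 26.38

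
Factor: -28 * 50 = -1 * 2^3 * 5^2 * 7^1 = -1400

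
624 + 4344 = 4968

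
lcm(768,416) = 9984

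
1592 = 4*398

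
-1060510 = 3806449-4866959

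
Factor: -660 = -1*2^2*3^1*5^1*11^1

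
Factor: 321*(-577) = -1*3^1*107^1*577^1 = -185217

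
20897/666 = 31+251/666 ≈ 31.38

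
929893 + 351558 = 1281451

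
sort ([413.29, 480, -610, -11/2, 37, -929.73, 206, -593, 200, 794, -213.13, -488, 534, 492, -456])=[-929.73, -610, -593, -488, -456, -213.13, -11/2, 37, 200, 206, 413.29, 480, 492, 534, 794]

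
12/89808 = 1/7484 ≈ 0.000134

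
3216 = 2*1608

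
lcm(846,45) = 4230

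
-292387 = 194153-486540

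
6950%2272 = 134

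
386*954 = 368244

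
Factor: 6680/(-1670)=-1 * 2^2=-4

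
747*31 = 23157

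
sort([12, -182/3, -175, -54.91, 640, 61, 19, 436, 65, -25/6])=[-175, -182/3, -54.91, -25/6, 12, 19, 61, 65, 436, 640]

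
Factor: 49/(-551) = -1*7^2*19^(-1)*29^(-1)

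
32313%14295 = 3723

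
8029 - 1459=6570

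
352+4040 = 4392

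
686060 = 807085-121025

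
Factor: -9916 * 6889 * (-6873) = 2^2 * 3^1 * 29^1 * 37^1 * 67^1 * 79^1 * 83^2 = 469503729852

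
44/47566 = 22/23783≈0.000925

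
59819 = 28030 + 31789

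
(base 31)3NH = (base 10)3613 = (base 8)7035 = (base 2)111000011101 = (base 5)103423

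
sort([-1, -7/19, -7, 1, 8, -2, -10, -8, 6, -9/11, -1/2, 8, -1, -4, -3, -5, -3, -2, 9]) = [-10, -8, -7, -5, -4, -3, -3, -2, -2, -1, -1, -9/11, -1/2, -7/19, 1, 6, 8, 8, 9]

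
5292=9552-4260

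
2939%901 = 236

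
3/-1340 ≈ -0.00224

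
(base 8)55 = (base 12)39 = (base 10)45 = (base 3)1200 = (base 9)50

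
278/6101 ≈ 0.0456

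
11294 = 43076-31782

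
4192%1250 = 442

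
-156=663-819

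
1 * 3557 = 3557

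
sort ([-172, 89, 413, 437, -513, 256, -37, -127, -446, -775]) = [-775, -513, -446, -172, -127, -37, 89, 256, 413, 437]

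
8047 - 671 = 7376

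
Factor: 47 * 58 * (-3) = -1 * 2^1 * 3^1 * 29^1 * 47^1 = -8178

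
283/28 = 10 + 3/28 ≈ 10.11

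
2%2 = 0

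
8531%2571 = 818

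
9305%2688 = 1241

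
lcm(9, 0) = 0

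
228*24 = 5472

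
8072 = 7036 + 1036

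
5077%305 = 197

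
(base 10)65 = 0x41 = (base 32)21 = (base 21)32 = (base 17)3e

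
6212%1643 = 1283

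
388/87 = 4+40/87 ≈ 4.46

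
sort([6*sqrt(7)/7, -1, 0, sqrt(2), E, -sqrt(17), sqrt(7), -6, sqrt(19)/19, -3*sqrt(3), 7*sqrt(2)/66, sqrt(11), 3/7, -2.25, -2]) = [-6, -3*sqrt(3), -sqrt(17), -2.25, -2, -1, 0, 7*sqrt(2)/66, sqrt(19)/19, 3/7, sqrt(2), 6*sqrt(7)/7, sqrt(7), E, sqrt(11)]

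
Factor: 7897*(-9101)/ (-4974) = 2^ (-1)*3^ (-1)*19^1*53^1*149^1*479^1*829^ (-1) = 71870597/4974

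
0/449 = 0 = 0.00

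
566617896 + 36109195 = 602727091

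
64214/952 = 32107/476≈67.45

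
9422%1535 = 212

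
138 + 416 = 554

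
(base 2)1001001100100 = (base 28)604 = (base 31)4rr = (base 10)4708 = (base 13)21b2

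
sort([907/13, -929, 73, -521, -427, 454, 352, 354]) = [-929, -521, -427, 907/13, 73, 352, 354, 454]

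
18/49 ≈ 0.367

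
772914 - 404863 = 368051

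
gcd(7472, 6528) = 16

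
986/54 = 18+7/27 ≈ 18.26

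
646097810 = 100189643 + 545908167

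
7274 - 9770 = -2496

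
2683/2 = 1341 + 1/2 = 1341.50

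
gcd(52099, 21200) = 53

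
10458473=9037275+1421198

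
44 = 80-36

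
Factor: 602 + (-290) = 2^3*3^1*13^1 = 312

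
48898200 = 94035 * 520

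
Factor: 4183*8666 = 2^1*7^1*47^1*89^1*619^1 = 36249878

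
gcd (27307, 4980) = 83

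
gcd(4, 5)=1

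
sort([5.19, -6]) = [-6, 5.19]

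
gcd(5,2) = 1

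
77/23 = 3 + 8/23 ≈ 3.35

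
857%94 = 11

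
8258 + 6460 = 14718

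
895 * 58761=52591095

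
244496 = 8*30562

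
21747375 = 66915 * 325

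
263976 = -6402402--6666378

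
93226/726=46613/363 ≈ 128.41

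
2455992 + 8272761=10728753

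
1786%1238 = 548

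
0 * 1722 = 0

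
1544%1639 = 1544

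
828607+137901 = 966508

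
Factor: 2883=3^1*31^2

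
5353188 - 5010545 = 342643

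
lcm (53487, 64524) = 4065012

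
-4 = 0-4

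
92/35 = 2 + 22/35 ≈ 2.63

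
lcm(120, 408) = 2040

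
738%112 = 66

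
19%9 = 1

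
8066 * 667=5380022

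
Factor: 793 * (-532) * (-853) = 2^2 * 7^1 * 13^1 * 19^1 * 61^1 * 853^1 = 359860228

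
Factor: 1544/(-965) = -1*2^3*5^(-1) = -8/5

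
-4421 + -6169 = -10590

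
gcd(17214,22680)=6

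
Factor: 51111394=2^1 * 25555697^1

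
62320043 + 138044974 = 200365017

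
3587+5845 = 9432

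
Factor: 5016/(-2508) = -1*2^1 = -2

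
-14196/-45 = 4732/15 ≈ 315.47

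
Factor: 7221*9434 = 2^1*3^1*29^1*53^1*83^1*89^1 = 68122914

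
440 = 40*11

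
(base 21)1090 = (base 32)97a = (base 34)85w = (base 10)9450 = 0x24ea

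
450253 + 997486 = 1447739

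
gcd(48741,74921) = 77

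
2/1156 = 1/578 ≈ 0.00173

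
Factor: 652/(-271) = -1*2^2*163^1*271^(-1)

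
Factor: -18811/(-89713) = 67^(-1) * 103^(-1) * 1447^1 = 1447/6901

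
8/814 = 4/407 ≈ 0.00983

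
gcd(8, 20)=4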